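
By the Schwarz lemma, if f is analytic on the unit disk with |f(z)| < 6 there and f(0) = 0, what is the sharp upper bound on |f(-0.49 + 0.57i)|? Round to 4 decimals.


Step 1: g = f/6 maps D -> D with g(0) = 0, so by the Schwarz lemma |g(z)| <= |z|, i.e. |f(z)| <= 6|z|; this is sharp (f(z) = 6z).
Step 2: |z0|^2 = (-0.49)^2 + 0.57^2 = 0.565
Step 3: |z0| = sqrt(0.565) = 0.751665
Step 4: Best bound = 6 * |z0| = 6 * 0.751665 = 4.51

4.51


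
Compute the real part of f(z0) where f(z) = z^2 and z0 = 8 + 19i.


Step 1: z0 = 8 + 19i
Step 2: z0^2 = 8^2 - 19^2 + 304i
Step 3: real part = 64 - 361 = -297

-297


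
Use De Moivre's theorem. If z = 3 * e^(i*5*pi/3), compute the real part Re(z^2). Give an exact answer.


Step 1: By De Moivre's theorem, z^2 = 3^2 * e^(i*2*5*pi/3) = 9 * (cos(10*pi/3) + i*sin(10*pi/3))
Step 2: |z|^2 = 3^2 = 9
Step 3: Reduce the angle mod 2*pi: 10*pi/3 - 2*pi = 4*pi/3
Step 4: cos(4*pi/3) = -1/2
Step 5: Re(z^2) = 9 * (-1/2) = -9/2

-9/2


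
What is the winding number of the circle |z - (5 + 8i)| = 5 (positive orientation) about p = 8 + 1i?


Step 1: Center c = (5, 8), radius = 5
Step 2: |p - c|^2 = 3^2 + (-7)^2 = 58
Step 3: r^2 = 25
Step 4: |p-c| > r so winding number = 0

0


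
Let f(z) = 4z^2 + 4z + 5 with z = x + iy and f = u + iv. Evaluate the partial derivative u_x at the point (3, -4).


Step 1: f(z) = 4(x+iy)^2 + 4(x+iy) + 5
Step 2: u = 4(x^2 - y^2) + 4x + 5
Step 3: u_x = 8x + 4
Step 4: At (3, -4): u_x = 24 + 4 = 28

28


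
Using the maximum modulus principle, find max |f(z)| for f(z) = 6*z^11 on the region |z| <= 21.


Step 1: On |z| = 21, |f(z)| = 6 * |z|^11 = 6 * 21^11
Step 2: By maximum modulus principle, maximum is on boundary.
Step 3: Maximum = 6 * 350277500542221 = 2101665003253326

2101665003253326


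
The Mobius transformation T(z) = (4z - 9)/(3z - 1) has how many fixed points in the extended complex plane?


Step 1: Fixed points satisfy T(z) = z
Step 2: 3z^2 - 5z + 9 = 0
Step 3: Discriminant = (-5)^2 - 4*3*9 = -83
Step 4: Number of fixed points = 2

2


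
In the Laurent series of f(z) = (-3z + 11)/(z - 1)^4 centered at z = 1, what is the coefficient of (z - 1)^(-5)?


Step 1: Write the numerator in powers of (z - 1): -3z + 11 = -3(z - 1) + (-3*1 + 11) = -3(z - 1) + 8
Step 2: Divide by (z - 1)^4: f(z) = 8(z - 1)^(-4) - 3(z - 1)^(-3)
Step 3: This finite sum is the Laurent series of f about z = 1.
Step 4: Only the powers -4 and -3 appear, so the coefficient of (z - 1)^(-5) = 0

0


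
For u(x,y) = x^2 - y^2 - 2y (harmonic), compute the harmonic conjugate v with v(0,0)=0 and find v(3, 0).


Step 1: v_x = -u_y = 2y + 2
Step 2: v_y = u_x = 2x + 0
Step 3: v = 2xy + 2x + C
Step 4: v(0,0) = 0 => C = 0
Step 5: v(3, 0) = 6

6


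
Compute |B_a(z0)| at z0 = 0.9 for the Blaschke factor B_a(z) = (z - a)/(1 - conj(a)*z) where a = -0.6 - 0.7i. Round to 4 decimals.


Step 1: Numerator z0 - a = 0.9 - (-0.6 - 0.7i) = 1.5 + 0.7i
Step 2: Denominator 1 - conj(a)*z0 = 1 - (-0.6 + 0.7i)*0.9 = 1.54 - 0.63i
Step 3: |z0 - a|^2 = 1.5^2 + 0.7^2 = 2.74; |1 - conj(a)*z0|^2 = 1.54^2 + (-0.63)^2 = 2.7685
Step 4: |B_a(0.9)| = sqrt(2.74 / 2.7685) = sqrt(0.989706)
Step 5: = 0.9948

0.9948


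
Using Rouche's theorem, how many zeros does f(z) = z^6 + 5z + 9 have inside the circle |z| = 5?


Step 1: On |z| = 5 the three terms have sizes |z^6| = 5^6 = 15625, |5z| = 5*5 = 25, |9| = 9
Step 2: The dominant term is g(z) = z^6; let h(z) = 5z + 9 so f = g + h
Step 3: On |z| = 5: |g| = 15625 and |h| <= 25 + 9 = 34
Step 4: Since 15625 > 34, |h| < |g| on |z| = 5, so by Rouche f has the same number of zeros as g inside |z| < 5
Step 5: g(z) = z^6 has 6 zeros (all at the origin) inside |z| < 5. Answer = 6

6


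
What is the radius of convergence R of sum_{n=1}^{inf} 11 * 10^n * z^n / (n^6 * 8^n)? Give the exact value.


Step 1: General term a_n = 11 * 10^n / (n^6 * 8^n)
Step 2: By the root test, |a_n|^(1/n) = 11^(1/n) * 10 / (n^(6/n) * 8) -> 10/8 as n -> infinity (since 11^(1/n) -> 1 and n^(6/n) -> 1)
Step 3: R = 1/lim|a_n|^(1/n) = 8/10 = 4/5

4/5


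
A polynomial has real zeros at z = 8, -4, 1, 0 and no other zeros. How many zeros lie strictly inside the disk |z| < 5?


Step 1: Check each root:
  z = 8: |8| = 8 >= 5
  z = -4: |-4| = 4 < 5
  z = 1: |1| = 1 < 5
  z = 0: |0| = 0 < 5
Step 2: Count = 3

3


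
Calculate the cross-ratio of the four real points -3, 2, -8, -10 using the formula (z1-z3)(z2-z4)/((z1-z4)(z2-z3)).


Step 1: (z1-z3)(z2-z4) = 5 * 12 = 60
Step 2: (z1-z4)(z2-z3) = 7 * 10 = 70
Step 3: Cross-ratio = 60/70 = 6/7

6/7


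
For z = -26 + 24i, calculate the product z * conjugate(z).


Step 1: conj(z) = -26 - 24i
Step 2: z * conj(z) = (-26)^2 + 24^2
Step 3: = 676 + 576 = 1252

1252


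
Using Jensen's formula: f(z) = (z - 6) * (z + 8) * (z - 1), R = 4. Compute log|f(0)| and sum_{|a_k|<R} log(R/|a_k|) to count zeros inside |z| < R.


Jensen's formula: (1/2pi)*integral log|f(Re^it)|dt = log|f(0)| + sum_{|a_k|<R} log(R/|a_k|)
Step 1: f(0) = (-6) * 8 * (-1) = 48
Step 2: log|f(0)| = log|6| + log|-8| + log|1| = 3.8712
Step 3: Zeros inside |z| < 4: 1
Step 4: Jensen sum = log(4/1) = 1.3863
Step 5: n(R) = number of terms in the Jensen sum = count of zeros inside |z| < 4 = 1

1


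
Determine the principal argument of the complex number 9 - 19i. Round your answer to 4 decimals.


Step 1: z = 9 - 19i
Step 2: arg(z) = atan2(-19, 9)
Step 3: arg(z) = -1.1284

-1.1284


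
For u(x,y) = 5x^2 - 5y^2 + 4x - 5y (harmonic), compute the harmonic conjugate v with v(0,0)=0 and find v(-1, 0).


Step 1: v_x = -u_y = 10y + 5
Step 2: v_y = u_x = 10x + 4
Step 3: v = 10xy + 5x + 4y + C
Step 4: v(0,0) = 0 => C = 0
Step 5: v(-1, 0) = -5

-5


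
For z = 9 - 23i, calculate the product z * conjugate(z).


Step 1: conj(z) = 9 + 23i
Step 2: z * conj(z) = 9^2 + (-23)^2
Step 3: = 81 + 529 = 610

610


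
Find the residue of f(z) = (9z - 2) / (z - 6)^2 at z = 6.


Step 1: Pole of order 2 at z = 6
Step 2: Res = lim d/dz [(z - 6)^2 * f(z)] as z -> 6
Step 3: (z - 6)^2 * f(z) = 9z - 2
Step 4: d/dz[9z - 2] = 9

9


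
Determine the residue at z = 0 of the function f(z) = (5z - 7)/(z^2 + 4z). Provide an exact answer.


Step 1: Q(z) = z^2 + 4z = (z)(z + 4)
Step 2: Q'(z) = 2z + 4
Step 3: Q'(0) = 4, P(0) = -7
Step 4: Res = P(0)/Q'(0) = -7/4 = -7/4

-7/4


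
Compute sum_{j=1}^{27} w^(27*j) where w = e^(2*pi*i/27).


Step 1: The sum sum_{j=1}^{n} w^(k*j) equals n if n | k, else 0.
Step 2: Here n = 27, k = 27
Step 3: Does n divide k? 27 | 27 -> True
Step 4: Sum = 27

27


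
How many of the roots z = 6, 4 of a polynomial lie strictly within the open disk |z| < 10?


Step 1: Check each root:
  z = 6: |6| = 6 < 10
  z = 4: |4| = 4 < 10
Step 2: Count = 2

2


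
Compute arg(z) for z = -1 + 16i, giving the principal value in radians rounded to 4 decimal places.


Step 1: z = -1 + 16i
Step 2: arg(z) = atan2(16, -1)
Step 3: arg(z) = 1.6332

1.6332


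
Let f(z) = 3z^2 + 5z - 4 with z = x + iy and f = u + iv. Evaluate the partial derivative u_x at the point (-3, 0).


Step 1: f(z) = 3(x+iy)^2 + 5(x+iy) - 4
Step 2: u = 3(x^2 - y^2) + 5x - 4
Step 3: u_x = 6x + 5
Step 4: At (-3, 0): u_x = -18 + 5 = -13

-13


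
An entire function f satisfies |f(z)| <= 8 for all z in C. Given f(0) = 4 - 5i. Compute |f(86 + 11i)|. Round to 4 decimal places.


Step 1: By Liouville's theorem, a bounded entire function is constant.
Step 2: f(z) = f(0) = 4 - 5i for all z.
Step 3: |f(w)| = |4 - 5i| = sqrt(16 + 25)
Step 4: = 6.4031

6.4031


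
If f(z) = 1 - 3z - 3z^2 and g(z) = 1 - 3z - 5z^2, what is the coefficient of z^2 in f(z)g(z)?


Step 1: z^2 term in f*g comes from: (1)*(-5z^2) + (-3z)*(-3z) + (-3z^2)*(1)
Step 2: = -5 + 9 - 3
Step 3: = 1

1


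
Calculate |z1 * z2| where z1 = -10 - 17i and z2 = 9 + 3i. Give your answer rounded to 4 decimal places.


Step 1: |z1| = sqrt((-10)^2 + (-17)^2) = sqrt(389)
Step 2: |z2| = sqrt(9^2 + 3^2) = sqrt(90)
Step 3: |z1*z2| = |z1|*|z2| = sqrt(389) * sqrt(90) = sqrt(389 * 90) = sqrt(35010)
Step 4: = 187.1096

187.1096


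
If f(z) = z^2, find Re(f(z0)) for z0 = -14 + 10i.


Step 1: z0 = -14 + 10i
Step 2: z0^2 = (-14)^2 - 10^2 - 280i
Step 3: real part = 196 - 100 = 96

96


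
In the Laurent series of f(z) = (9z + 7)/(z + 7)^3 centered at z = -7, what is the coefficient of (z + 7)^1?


Step 1: Write the numerator in powers of (z + 7): 9z + 7 = 9(z + 7) + (9*(-7) + 7) = 9(z + 7) - 56
Step 2: Divide by (z + 7)^3: f(z) = -56(z + 7)^(-3) + 9(z + 7)^(-2)
Step 3: This finite sum is the Laurent series of f about z = -7.
Step 4: Only the powers -3 and -2 appear, so the coefficient of (z + 7)^1 = 0

0


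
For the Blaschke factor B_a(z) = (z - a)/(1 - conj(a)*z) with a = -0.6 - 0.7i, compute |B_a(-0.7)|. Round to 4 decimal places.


Step 1: Numerator z0 - a = -0.7 - (-0.6 - 0.7i) = -0.1 + 0.7i
Step 2: Denominator 1 - conj(a)*z0 = 1 - (-0.6 + 0.7i)*(-0.7) = 0.58 + 0.49i
Step 3: |z0 - a|^2 = (-0.1)^2 + 0.7^2 = 0.5; |1 - conj(a)*z0|^2 = 0.58^2 + 0.49^2 = 0.5765
Step 4: |B_a(-0.7)| = sqrt(0.5 / 0.5765) = sqrt(0.867303)
Step 5: = 0.9313

0.9313


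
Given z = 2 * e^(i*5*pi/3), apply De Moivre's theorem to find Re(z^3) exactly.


Step 1: By De Moivre's theorem, z^3 = 2^3 * e^(i*3*5*pi/3) = 8 * (cos(5*pi) + i*sin(5*pi))
Step 2: |z|^3 = 2^3 = 8
Step 3: Reduce the angle mod 2*pi: 5*pi - 4*pi = pi
Step 4: cos(pi) = -1
Step 5: Re(z^3) = 8 * (-1) = -8

-8


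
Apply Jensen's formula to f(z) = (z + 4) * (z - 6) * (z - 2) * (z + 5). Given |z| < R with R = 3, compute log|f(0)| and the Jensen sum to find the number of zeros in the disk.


Jensen's formula: (1/2pi)*integral log|f(Re^it)|dt = log|f(0)| + sum_{|a_k|<R} log(R/|a_k|)
Step 1: f(0) = 4 * (-6) * (-2) * 5 = 240
Step 2: log|f(0)| = log|-4| + log|6| + log|2| + log|-5| = 5.4806
Step 3: Zeros inside |z| < 3: 2
Step 4: Jensen sum = log(3/2) = 0.4055
Step 5: n(R) = number of terms in the Jensen sum = count of zeros inside |z| < 3 = 1

1


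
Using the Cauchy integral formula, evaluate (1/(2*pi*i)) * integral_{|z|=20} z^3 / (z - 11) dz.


Step 1: f(z) = z^3, a = 11 is inside |z| = 20
Step 2: By Cauchy integral formula: (1/(2pi*i)) * integral = f(a)
Step 3: f(11) = 11^3 = 1331

1331


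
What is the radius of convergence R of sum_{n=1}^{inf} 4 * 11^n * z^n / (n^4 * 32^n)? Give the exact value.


Step 1: General term a_n = 4 * 11^n / (n^4 * 32^n)
Step 2: By the root test, |a_n|^(1/n) = 4^(1/n) * 11 / (n^(4/n) * 32) -> 11/32 as n -> infinity (since 4^(1/n) -> 1 and n^(4/n) -> 1)
Step 3: R = 1/lim|a_n|^(1/n) = 32/11

32/11


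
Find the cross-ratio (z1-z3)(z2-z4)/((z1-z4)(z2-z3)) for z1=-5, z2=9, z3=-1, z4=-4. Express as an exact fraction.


Step 1: (z1-z3)(z2-z4) = (-4) * 13 = -52
Step 2: (z1-z4)(z2-z3) = (-1) * 10 = -10
Step 3: Cross-ratio = 52/10 = 26/5

26/5


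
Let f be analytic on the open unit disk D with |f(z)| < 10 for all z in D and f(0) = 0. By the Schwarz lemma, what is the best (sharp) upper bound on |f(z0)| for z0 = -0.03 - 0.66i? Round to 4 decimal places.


Step 1: g = f/10 maps D -> D with g(0) = 0, so by the Schwarz lemma |g(z)| <= |z|, i.e. |f(z)| <= 10|z|; this is sharp (f(z) = 10z).
Step 2: |z0|^2 = (-0.03)^2 + (-0.66)^2 = 0.4365
Step 3: |z0| = sqrt(0.4365) = 0.660681
Step 4: Best bound = 10 * |z0| = 10 * 0.660681 = 6.6068

6.6068


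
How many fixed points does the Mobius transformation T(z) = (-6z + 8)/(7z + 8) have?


Step 1: Fixed points satisfy T(z) = z
Step 2: 7z^2 + 14z - 8 = 0
Step 3: Discriminant = 14^2 - 4*7*(-8) = 420
Step 4: Number of fixed points = 2

2


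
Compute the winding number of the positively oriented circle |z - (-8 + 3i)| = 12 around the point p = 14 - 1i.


Step 1: Center c = (-8, 3), radius = 12
Step 2: |p - c|^2 = 22^2 + (-4)^2 = 500
Step 3: r^2 = 144
Step 4: |p-c| > r so winding number = 0

0


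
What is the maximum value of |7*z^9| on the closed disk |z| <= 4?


Step 1: On |z| = 4, |f(z)| = 7 * |z|^9 = 7 * 4^9
Step 2: By maximum modulus principle, maximum is on boundary.
Step 3: Maximum = 7 * 262144 = 1835008

1835008


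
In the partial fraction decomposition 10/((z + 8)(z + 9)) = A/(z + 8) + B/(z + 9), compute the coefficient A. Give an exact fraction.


Step 1: Multiply both sides by (z + 8) and set z = -8
Step 2: A = 10 / (-8 + 9)
Step 3: A = 10 / 1
Step 4: A = 10

10


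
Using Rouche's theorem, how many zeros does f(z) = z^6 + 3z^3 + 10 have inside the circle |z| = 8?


Step 1: On |z| = 8 the three terms have sizes |z^6| = 8^6 = 262144, |3z^3| = 3*8^3 = 1536, |10| = 10
Step 2: The dominant term is g(z) = z^6; let h(z) = 3z^3 + 10 so f = g + h
Step 3: On |z| = 8: |g| = 262144 and |h| <= 1536 + 10 = 1546
Step 4: Since 262144 > 1546, |h| < |g| on |z| = 8, so by Rouche f has the same number of zeros as g inside |z| < 8
Step 5: g(z) = z^6 has 6 zeros (all at the origin) inside |z| < 8. Answer = 6

6


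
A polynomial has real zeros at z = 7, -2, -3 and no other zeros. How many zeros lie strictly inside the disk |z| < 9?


Step 1: Check each root:
  z = 7: |7| = 7 < 9
  z = -2: |-2| = 2 < 9
  z = -3: |-3| = 3 < 9
Step 2: Count = 3

3


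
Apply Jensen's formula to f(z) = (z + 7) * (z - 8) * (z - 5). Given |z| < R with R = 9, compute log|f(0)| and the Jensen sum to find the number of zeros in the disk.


Jensen's formula: (1/2pi)*integral log|f(Re^it)|dt = log|f(0)| + sum_{|a_k|<R} log(R/|a_k|)
Step 1: f(0) = 7 * (-8) * (-5) = 280
Step 2: log|f(0)| = log|-7| + log|8| + log|5| = 5.6348
Step 3: Zeros inside |z| < 9: -7, 8, 5
Step 4: Jensen sum = log(9/7) + log(9/8) + log(9/5) = 0.9569
Step 5: n(R) = number of terms in the Jensen sum = count of zeros inside |z| < 9 = 3

3


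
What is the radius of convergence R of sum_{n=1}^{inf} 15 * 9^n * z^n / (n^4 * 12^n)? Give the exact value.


Step 1: General term a_n = 15 * 9^n / (n^4 * 12^n)
Step 2: By the root test, |a_n|^(1/n) = 15^(1/n) * 9 / (n^(4/n) * 12) -> 9/12 as n -> infinity (since 15^(1/n) -> 1 and n^(4/n) -> 1)
Step 3: R = 1/lim|a_n|^(1/n) = 12/9 = 4/3

4/3


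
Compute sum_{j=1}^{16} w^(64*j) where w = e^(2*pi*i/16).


Step 1: The sum sum_{j=1}^{n} w^(k*j) equals n if n | k, else 0.
Step 2: Here n = 16, k = 64
Step 3: Does n divide k? 16 | 64 -> True
Step 4: Sum = 16

16


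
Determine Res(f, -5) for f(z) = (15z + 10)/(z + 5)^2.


Step 1: Pole of order 2 at z = -5
Step 2: Res = lim d/dz [(z + 5)^2 * f(z)] as z -> -5
Step 3: (z + 5)^2 * f(z) = 15z + 10
Step 4: d/dz[15z + 10] = 15

15


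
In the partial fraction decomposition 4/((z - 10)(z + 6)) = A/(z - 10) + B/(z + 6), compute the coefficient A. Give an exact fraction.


Step 1: Multiply both sides by (z - 10) and set z = 10
Step 2: A = 4 / (10 + 6)
Step 3: A = 4 / 16
Step 4: A = 1/4

1/4


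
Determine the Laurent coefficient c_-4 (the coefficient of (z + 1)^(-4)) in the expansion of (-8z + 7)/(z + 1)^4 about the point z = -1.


Step 1: Write the numerator in powers of (z + 1): -8z + 7 = -8(z + 1) + (-8*(-1) + 7) = -8(z + 1) + 15
Step 2: Divide by (z + 1)^4: f(z) = 15(z + 1)^(-4) - 8(z + 1)^(-3)
Step 3: This finite sum is the Laurent series of f about z = -1.
Step 4: Coefficient of (z + 1)^(-4) = -8*(-1) + 7 = 15

15


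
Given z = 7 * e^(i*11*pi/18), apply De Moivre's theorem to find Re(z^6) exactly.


Step 1: By De Moivre's theorem, z^6 = 7^6 * e^(i*6*11*pi/18) = 117649 * (cos(11*pi/3) + i*sin(11*pi/3))
Step 2: |z|^6 = 7^6 = 117649
Step 3: Reduce the angle mod 2*pi: 11*pi/3 - 2*pi = 5*pi/3
Step 4: cos(5*pi/3) = 1/2
Step 5: Re(z^6) = 117649 * 1/2 = 117649/2

117649/2


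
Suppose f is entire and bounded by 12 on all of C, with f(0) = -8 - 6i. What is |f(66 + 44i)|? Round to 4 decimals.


Step 1: By Liouville's theorem, a bounded entire function is constant.
Step 2: f(z) = f(0) = -8 - 6i for all z.
Step 3: |f(w)| = |-8 - 6i| = sqrt(64 + 36)
Step 4: = 10.0

10.0


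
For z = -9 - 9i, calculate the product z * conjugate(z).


Step 1: conj(z) = -9 + 9i
Step 2: z * conj(z) = (-9)^2 + (-9)^2
Step 3: = 81 + 81 = 162

162


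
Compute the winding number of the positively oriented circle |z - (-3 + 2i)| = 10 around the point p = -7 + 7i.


Step 1: Center c = (-3, 2), radius = 10
Step 2: |p - c|^2 = (-4)^2 + 5^2 = 41
Step 3: r^2 = 100
Step 4: |p-c| < r so winding number = 1

1


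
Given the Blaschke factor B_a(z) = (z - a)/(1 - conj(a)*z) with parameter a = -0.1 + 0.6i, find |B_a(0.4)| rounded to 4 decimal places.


Step 1: Numerator z0 - a = 0.4 - (-0.1 + 0.6i) = 0.5 - 0.6i
Step 2: Denominator 1 - conj(a)*z0 = 1 - (-0.1 - 0.6i)*0.4 = 1.04 + 0.24i
Step 3: |z0 - a|^2 = 0.5^2 + (-0.6)^2 = 0.61; |1 - conj(a)*z0|^2 = 1.04^2 + 0.24^2 = 1.1392
Step 4: |B_a(0.4)| = sqrt(0.61 / 1.1392) = sqrt(0.535463)
Step 5: = 0.7318

0.7318


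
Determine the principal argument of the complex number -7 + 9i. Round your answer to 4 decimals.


Step 1: z = -7 + 9i
Step 2: arg(z) = atan2(9, -7)
Step 3: arg(z) = 2.2318

2.2318


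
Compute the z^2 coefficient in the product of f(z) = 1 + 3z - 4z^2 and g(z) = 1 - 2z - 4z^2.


Step 1: z^2 term in f*g comes from: (1)*(-4z^2) + (3z)*(-2z) + (-4z^2)*(1)
Step 2: = -4 - 6 - 4
Step 3: = -14

-14


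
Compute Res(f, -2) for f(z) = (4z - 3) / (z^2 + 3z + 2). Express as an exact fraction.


Step 1: Q(z) = z^2 + 3z + 2 = (z + 2)(z + 1)
Step 2: Q'(z) = 2z + 3
Step 3: Q'(-2) = -1, P(-2) = -11
Step 4: Res = P(-2)/Q'(-2) = -11/(-1) = 11

11


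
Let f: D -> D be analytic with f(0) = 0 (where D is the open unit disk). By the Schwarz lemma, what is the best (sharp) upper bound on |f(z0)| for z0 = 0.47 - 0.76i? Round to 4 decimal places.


Step 1: Schwarz lemma: if f: D -> D is analytic with f(0) = 0, then |f(z)| <= |z| for all z in D, and this is sharp (f(z) = z).
Step 2: |z0|^2 = 0.47^2 + (-0.76)^2 = 0.7985
Step 3: |z0| = sqrt(0.7985) = 0.893588
Step 4: Best bound = |z0| = 0.8936

0.8936


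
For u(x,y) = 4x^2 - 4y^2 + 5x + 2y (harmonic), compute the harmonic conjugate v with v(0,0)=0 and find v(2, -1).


Step 1: v_x = -u_y = 8y - 2
Step 2: v_y = u_x = 8x + 5
Step 3: v = 8xy - 2x + 5y + C
Step 4: v(0,0) = 0 => C = 0
Step 5: v(2, -1) = -25

-25


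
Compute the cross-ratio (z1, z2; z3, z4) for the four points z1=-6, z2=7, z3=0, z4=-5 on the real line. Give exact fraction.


Step 1: (z1-z3)(z2-z4) = (-6) * 12 = -72
Step 2: (z1-z4)(z2-z3) = (-1) * 7 = -7
Step 3: Cross-ratio = 72/7 = 72/7

72/7


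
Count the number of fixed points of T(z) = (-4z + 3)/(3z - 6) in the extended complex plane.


Step 1: Fixed points satisfy T(z) = z
Step 2: 3z^2 - 2z - 3 = 0
Step 3: Discriminant = (-2)^2 - 4*3*(-3) = 40
Step 4: Number of fixed points = 2

2


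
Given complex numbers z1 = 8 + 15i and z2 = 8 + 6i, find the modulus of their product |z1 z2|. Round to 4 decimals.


Step 1: |z1| = sqrt(8^2 + 15^2) = sqrt(289)
Step 2: |z2| = sqrt(8^2 + 6^2) = sqrt(100)
Step 3: |z1*z2| = |z1|*|z2| = sqrt(289) * sqrt(100) = sqrt(289 * 100) = sqrt(28900)
Step 4: = 170.0

170.0


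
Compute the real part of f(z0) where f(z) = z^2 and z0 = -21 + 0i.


Step 1: z0 = -21 + 0i
Step 2: z0^2 = (-21)^2 - 0^2 + 0i
Step 3: real part = 441 - 0 = 441

441


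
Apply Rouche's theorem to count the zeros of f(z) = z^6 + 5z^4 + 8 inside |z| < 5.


Step 1: On |z| = 5 the three terms have sizes |z^6| = 5^6 = 15625, |5z^4| = 5*5^4 = 3125, |8| = 8
Step 2: The dominant term is g(z) = z^6; let h(z) = 5z^4 + 8 so f = g + h
Step 3: On |z| = 5: |g| = 15625 and |h| <= 3125 + 8 = 3133
Step 4: Since 15625 > 3133, |h| < |g| on |z| = 5, so by Rouche f has the same number of zeros as g inside |z| < 5
Step 5: g(z) = z^6 has 6 zeros (all at the origin) inside |z| < 5. Answer = 6

6


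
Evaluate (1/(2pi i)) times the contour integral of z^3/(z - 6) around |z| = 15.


Step 1: f(z) = z^3, a = 6 is inside |z| = 15
Step 2: By Cauchy integral formula: (1/(2pi*i)) * integral = f(a)
Step 3: f(6) = 6^3 = 216

216


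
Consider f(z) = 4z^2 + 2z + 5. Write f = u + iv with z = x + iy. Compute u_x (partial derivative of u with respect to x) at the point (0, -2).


Step 1: f(z) = 4(x+iy)^2 + 2(x+iy) + 5
Step 2: u = 4(x^2 - y^2) + 2x + 5
Step 3: u_x = 8x + 2
Step 4: At (0, -2): u_x = 0 + 2 = 2

2


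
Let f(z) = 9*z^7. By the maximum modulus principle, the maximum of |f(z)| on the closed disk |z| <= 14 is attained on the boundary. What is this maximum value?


Step 1: On |z| = 14, |f(z)| = 9 * |z|^7 = 9 * 14^7
Step 2: By maximum modulus principle, maximum is on boundary.
Step 3: Maximum = 9 * 105413504 = 948721536

948721536


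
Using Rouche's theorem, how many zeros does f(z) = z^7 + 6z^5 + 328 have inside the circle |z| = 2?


Step 1: On |z| = 2 the three terms have sizes |z^7| = 2^7 = 128, |6z^5| = 6*2^5 = 192, |328| = 328
Step 2: The dominant term is g(z) = 328; let h(z) = z^7 + 6z^5 so f = g + h
Step 3: On |z| = 2: |g| = 328 and |h| <= 128 + 192 = 320
Step 4: Since 328 > 320, |h| < |g| on |z| = 2, so by Rouche f has the same number of zeros as g inside |z| < 2
Step 5: g(z) = 328 is a nonzero constant with no zeros inside |z| < 2. Answer = 0

0


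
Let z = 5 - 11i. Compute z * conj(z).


Step 1: conj(z) = 5 + 11i
Step 2: z * conj(z) = 5^2 + (-11)^2
Step 3: = 25 + 121 = 146

146


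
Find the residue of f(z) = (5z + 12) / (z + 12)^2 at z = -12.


Step 1: Pole of order 2 at z = -12
Step 2: Res = lim d/dz [(z + 12)^2 * f(z)] as z -> -12
Step 3: (z + 12)^2 * f(z) = 5z + 12
Step 4: d/dz[5z + 12] = 5

5


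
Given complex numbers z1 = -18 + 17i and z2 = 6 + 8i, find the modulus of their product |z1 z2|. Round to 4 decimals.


Step 1: |z1| = sqrt((-18)^2 + 17^2) = sqrt(613)
Step 2: |z2| = sqrt(6^2 + 8^2) = sqrt(100)
Step 3: |z1*z2| = |z1|*|z2| = sqrt(613) * sqrt(100) = sqrt(613 * 100) = sqrt(61300)
Step 4: = 247.5884

247.5884


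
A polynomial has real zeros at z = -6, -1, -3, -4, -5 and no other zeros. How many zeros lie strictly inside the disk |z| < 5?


Step 1: Check each root:
  z = -6: |-6| = 6 >= 5
  z = -1: |-1| = 1 < 5
  z = -3: |-3| = 3 < 5
  z = -4: |-4| = 4 < 5
  z = -5: |-5| = 5 >= 5
Step 2: Count = 3

3


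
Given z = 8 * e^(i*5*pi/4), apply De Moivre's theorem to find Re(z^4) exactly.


Step 1: By De Moivre's theorem, z^4 = 8^4 * e^(i*4*5*pi/4) = 4096 * (cos(5*pi) + i*sin(5*pi))
Step 2: |z|^4 = 8^4 = 4096
Step 3: Reduce the angle mod 2*pi: 5*pi - 4*pi = pi
Step 4: cos(pi) = -1
Step 5: Re(z^4) = 4096 * (-1) = -4096

-4096


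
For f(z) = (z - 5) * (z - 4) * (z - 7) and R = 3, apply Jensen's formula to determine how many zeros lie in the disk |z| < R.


Jensen's formula: (1/2pi)*integral log|f(Re^it)|dt = log|f(0)| + sum_{|a_k|<R} log(R/|a_k|)
Step 1: f(0) = (-5) * (-4) * (-7) = -140
Step 2: log|f(0)| = log|5| + log|4| + log|7| = 4.9416
Step 3: Zeros inside |z| < 3: none
Step 4: Jensen sum = (empty sum) = 0
Step 5: n(R) = number of terms in the Jensen sum = count of zeros inside |z| < 3 = 0

0


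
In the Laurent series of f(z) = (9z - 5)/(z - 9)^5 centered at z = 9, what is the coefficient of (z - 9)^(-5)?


Step 1: Write the numerator in powers of (z - 9): 9z - 5 = 9(z - 9) + (9*9 - 5) = 9(z - 9) + 76
Step 2: Divide by (z - 9)^5: f(z) = 76(z - 9)^(-5) + 9(z - 9)^(-4)
Step 3: This finite sum is the Laurent series of f about z = 9.
Step 4: Coefficient of (z - 9)^(-5) = 9*9 - 5 = 76

76


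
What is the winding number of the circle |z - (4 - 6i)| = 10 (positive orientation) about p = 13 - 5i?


Step 1: Center c = (4, -6), radius = 10
Step 2: |p - c|^2 = 9^2 + 1^2 = 82
Step 3: r^2 = 100
Step 4: |p-c| < r so winding number = 1

1


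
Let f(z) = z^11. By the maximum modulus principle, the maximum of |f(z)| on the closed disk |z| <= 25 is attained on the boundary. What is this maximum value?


Step 1: On |z| = 25, |f(z)| = |z|^11 = 25^11
Step 2: By maximum modulus principle, maximum is on boundary.
Step 3: Maximum = 2384185791015625 = 2384185791015625

2384185791015625


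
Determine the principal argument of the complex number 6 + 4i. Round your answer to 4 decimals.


Step 1: z = 6 + 4i
Step 2: arg(z) = atan2(4, 6)
Step 3: arg(z) = 0.588

0.588


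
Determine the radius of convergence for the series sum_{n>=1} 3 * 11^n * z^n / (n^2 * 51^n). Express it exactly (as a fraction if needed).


Step 1: General term a_n = 3 * 11^n / (n^2 * 51^n)
Step 2: By the root test, |a_n|^(1/n) = 3^(1/n) * 11 / (n^(2/n) * 51) -> 11/51 as n -> infinity (since 3^(1/n) -> 1 and n^(2/n) -> 1)
Step 3: R = 1/lim|a_n|^(1/n) = 51/11

51/11


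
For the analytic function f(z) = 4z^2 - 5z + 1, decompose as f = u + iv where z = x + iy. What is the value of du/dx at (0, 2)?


Step 1: f(z) = 4(x+iy)^2 - 5(x+iy) + 1
Step 2: u = 4(x^2 - y^2) - 5x + 1
Step 3: u_x = 8x - 5
Step 4: At (0, 2): u_x = 0 - 5 = -5

-5


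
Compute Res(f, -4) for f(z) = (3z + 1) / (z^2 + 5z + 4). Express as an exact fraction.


Step 1: Q(z) = z^2 + 5z + 4 = (z + 4)(z + 1)
Step 2: Q'(z) = 2z + 5
Step 3: Q'(-4) = -3, P(-4) = -11
Step 4: Res = P(-4)/Q'(-4) = -11/(-3) = 11/3

11/3


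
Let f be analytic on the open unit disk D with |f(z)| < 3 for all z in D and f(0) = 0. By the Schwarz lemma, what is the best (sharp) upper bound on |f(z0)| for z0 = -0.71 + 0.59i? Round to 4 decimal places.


Step 1: g = f/3 maps D -> D with g(0) = 0, so by the Schwarz lemma |g(z)| <= |z|, i.e. |f(z)| <= 3|z|; this is sharp (f(z) = 3z).
Step 2: |z0|^2 = (-0.71)^2 + 0.59^2 = 0.8522
Step 3: |z0| = sqrt(0.8522) = 0.923147
Step 4: Best bound = 3 * |z0| = 3 * 0.923147 = 2.7694

2.7694


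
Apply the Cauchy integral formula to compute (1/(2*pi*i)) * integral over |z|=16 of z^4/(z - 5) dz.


Step 1: f(z) = z^4, a = 5 is inside |z| = 16
Step 2: By Cauchy integral formula: (1/(2pi*i)) * integral = f(a)
Step 3: f(5) = 5^4 = 625

625


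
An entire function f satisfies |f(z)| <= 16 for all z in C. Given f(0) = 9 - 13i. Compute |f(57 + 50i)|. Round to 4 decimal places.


Step 1: By Liouville's theorem, a bounded entire function is constant.
Step 2: f(z) = f(0) = 9 - 13i for all z.
Step 3: |f(w)| = |9 - 13i| = sqrt(81 + 169)
Step 4: = 15.8114

15.8114


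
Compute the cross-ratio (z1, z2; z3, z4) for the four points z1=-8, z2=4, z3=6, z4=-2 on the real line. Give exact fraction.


Step 1: (z1-z3)(z2-z4) = (-14) * 6 = -84
Step 2: (z1-z4)(z2-z3) = (-6) * (-2) = 12
Step 3: Cross-ratio = -84/12 = -7

-7


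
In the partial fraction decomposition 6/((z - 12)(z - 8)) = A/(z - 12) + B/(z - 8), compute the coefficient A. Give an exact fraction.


Step 1: Multiply both sides by (z - 12) and set z = 12
Step 2: A = 6 / (12 - 8)
Step 3: A = 6 / 4
Step 4: A = 3/2

3/2


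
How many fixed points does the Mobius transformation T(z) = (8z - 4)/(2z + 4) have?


Step 1: Fixed points satisfy T(z) = z
Step 2: 2z^2 - 4z + 4 = 0
Step 3: Discriminant = (-4)^2 - 4*2*4 = -16
Step 4: Number of fixed points = 2

2


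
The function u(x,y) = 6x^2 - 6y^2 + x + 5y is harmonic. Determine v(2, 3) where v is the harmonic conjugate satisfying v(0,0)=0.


Step 1: v_x = -u_y = 12y - 5
Step 2: v_y = u_x = 12x + 1
Step 3: v = 12xy - 5x + y + C
Step 4: v(0,0) = 0 => C = 0
Step 5: v(2, 3) = 65

65


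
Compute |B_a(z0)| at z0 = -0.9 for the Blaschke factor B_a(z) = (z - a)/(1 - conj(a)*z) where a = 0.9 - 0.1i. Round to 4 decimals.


Step 1: Numerator z0 - a = -0.9 - (0.9 - 0.1i) = -1.8 + 0.1i
Step 2: Denominator 1 - conj(a)*z0 = 1 - (0.9 + 0.1i)*(-0.9) = 1.81 + 0.09i
Step 3: |z0 - a|^2 = (-1.8)^2 + 0.1^2 = 3.25; |1 - conj(a)*z0|^2 = 1.81^2 + 0.09^2 = 3.2842
Step 4: |B_a(-0.9)| = sqrt(3.25 / 3.2842) = sqrt(0.989587)
Step 5: = 0.9948

0.9948


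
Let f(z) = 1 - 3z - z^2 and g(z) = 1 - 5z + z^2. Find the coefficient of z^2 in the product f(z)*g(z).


Step 1: z^2 term in f*g comes from: (1)*(z^2) + (-3z)*(-5z) + (-z^2)*(1)
Step 2: = 1 + 15 - 1
Step 3: = 15

15


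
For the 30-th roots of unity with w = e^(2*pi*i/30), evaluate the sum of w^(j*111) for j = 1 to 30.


Step 1: The sum sum_{j=1}^{n} w^(k*j) equals n if n | k, else 0.
Step 2: Here n = 30, k = 111
Step 3: Does n divide k? 30 | 111 -> False
Step 4: Sum = 0

0


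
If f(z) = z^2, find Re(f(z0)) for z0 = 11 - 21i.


Step 1: z0 = 11 - 21i
Step 2: z0^2 = 11^2 - (-21)^2 - 462i
Step 3: real part = 121 - 441 = -320

-320


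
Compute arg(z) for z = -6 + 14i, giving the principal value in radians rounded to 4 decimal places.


Step 1: z = -6 + 14i
Step 2: arg(z) = atan2(14, -6)
Step 3: arg(z) = 1.9757

1.9757


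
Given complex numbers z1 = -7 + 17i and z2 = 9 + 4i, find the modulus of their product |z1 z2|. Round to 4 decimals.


Step 1: |z1| = sqrt((-7)^2 + 17^2) = sqrt(338)
Step 2: |z2| = sqrt(9^2 + 4^2) = sqrt(97)
Step 3: |z1*z2| = |z1|*|z2| = sqrt(338) * sqrt(97) = sqrt(338 * 97) = sqrt(32786)
Step 4: = 181.069

181.069


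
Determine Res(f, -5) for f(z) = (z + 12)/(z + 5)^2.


Step 1: Pole of order 2 at z = -5
Step 2: Res = lim d/dz [(z + 5)^2 * f(z)] as z -> -5
Step 3: (z + 5)^2 * f(z) = z + 12
Step 4: d/dz[z + 12] = 1

1


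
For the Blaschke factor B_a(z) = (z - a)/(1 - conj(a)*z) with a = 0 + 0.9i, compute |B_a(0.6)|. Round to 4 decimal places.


Step 1: Numerator z0 - a = 0.6 - (0 + 0.9i) = 0.6 - 0.9i
Step 2: Denominator 1 - conj(a)*z0 = 1 - (0 - 0.9i)*0.6 = 1 + 0.54i
Step 3: |z0 - a|^2 = 0.6^2 + (-0.9)^2 = 1.17; |1 - conj(a)*z0|^2 = 1^2 + 0.54^2 = 1.2916
Step 4: |B_a(0.6)| = sqrt(1.17 / 1.2916) = sqrt(0.905853)
Step 5: = 0.9518

0.9518


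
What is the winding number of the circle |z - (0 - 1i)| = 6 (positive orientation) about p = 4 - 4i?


Step 1: Center c = (0, -1), radius = 6
Step 2: |p - c|^2 = 4^2 + (-3)^2 = 25
Step 3: r^2 = 36
Step 4: |p-c| < r so winding number = 1

1


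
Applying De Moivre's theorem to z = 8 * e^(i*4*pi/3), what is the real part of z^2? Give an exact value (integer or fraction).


Step 1: By De Moivre's theorem, z^2 = 8^2 * e^(i*2*4*pi/3) = 64 * (cos(8*pi/3) + i*sin(8*pi/3))
Step 2: |z|^2 = 8^2 = 64
Step 3: Reduce the angle mod 2*pi: 8*pi/3 - 2*pi = 2*pi/3
Step 4: cos(2*pi/3) = -1/2
Step 5: Re(z^2) = 64 * (-1/2) = -32

-32


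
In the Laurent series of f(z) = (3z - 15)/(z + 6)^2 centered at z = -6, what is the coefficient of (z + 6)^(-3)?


Step 1: Write the numerator in powers of (z + 6): 3z - 15 = 3(z + 6) + (3*(-6) - 15) = 3(z + 6) - 33
Step 2: Divide by (z + 6)^2: f(z) = -33(z + 6)^(-2) + 3(z + 6)^(-1)
Step 3: This finite sum is the Laurent series of f about z = -6.
Step 4: Only the powers -2 and -1 appear, so the coefficient of (z + 6)^(-3) = 0

0


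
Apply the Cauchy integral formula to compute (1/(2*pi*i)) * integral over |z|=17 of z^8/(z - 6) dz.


Step 1: f(z) = z^8, a = 6 is inside |z| = 17
Step 2: By Cauchy integral formula: (1/(2pi*i)) * integral = f(a)
Step 3: f(6) = 6^8 = 1679616

1679616


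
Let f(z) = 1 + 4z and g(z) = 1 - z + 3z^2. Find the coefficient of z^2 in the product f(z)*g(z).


Step 1: z^2 term in f*g comes from: (1)*(3z^2) + (4z)*(-z) + (0)*(1)
Step 2: = 3 - 4 + 0
Step 3: = -1

-1


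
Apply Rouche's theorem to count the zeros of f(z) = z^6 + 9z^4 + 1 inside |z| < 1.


Step 1: On |z| = 1 the three terms have sizes |z^6| = 1^6 = 1, |9z^4| = 9*1^4 = 9, |1| = 1
Step 2: The dominant term is g(z) = 9z^4; let h(z) = z^6 + 1 so f = g + h
Step 3: On |z| = 1: |g| = 9 and |h| <= 1 + 1 = 2
Step 4: Since 9 > 2, |h| < |g| on |z| = 1, so by Rouche f has the same number of zeros as g inside |z| < 1
Step 5: g(z) = 9z^4 has 4 zeros (at the origin, multiplicity 4) inside |z| < 1. Answer = 4

4


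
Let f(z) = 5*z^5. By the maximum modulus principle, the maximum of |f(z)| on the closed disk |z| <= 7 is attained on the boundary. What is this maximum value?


Step 1: On |z| = 7, |f(z)| = 5 * |z|^5 = 5 * 7^5
Step 2: By maximum modulus principle, maximum is on boundary.
Step 3: Maximum = 5 * 16807 = 84035

84035


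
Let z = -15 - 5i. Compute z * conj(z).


Step 1: conj(z) = -15 + 5i
Step 2: z * conj(z) = (-15)^2 + (-5)^2
Step 3: = 225 + 25 = 250

250


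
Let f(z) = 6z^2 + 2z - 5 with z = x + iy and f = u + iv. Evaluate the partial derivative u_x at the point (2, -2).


Step 1: f(z) = 6(x+iy)^2 + 2(x+iy) - 5
Step 2: u = 6(x^2 - y^2) + 2x - 5
Step 3: u_x = 12x + 2
Step 4: At (2, -2): u_x = 24 + 2 = 26

26


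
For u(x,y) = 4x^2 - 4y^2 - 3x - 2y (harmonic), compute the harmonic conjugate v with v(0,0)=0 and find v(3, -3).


Step 1: v_x = -u_y = 8y + 2
Step 2: v_y = u_x = 8x - 3
Step 3: v = 8xy + 2x - 3y + C
Step 4: v(0,0) = 0 => C = 0
Step 5: v(3, -3) = -57

-57


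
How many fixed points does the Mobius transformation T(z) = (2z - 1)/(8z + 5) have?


Step 1: Fixed points satisfy T(z) = z
Step 2: 8z^2 + 3z + 1 = 0
Step 3: Discriminant = 3^2 - 4*8*1 = -23
Step 4: Number of fixed points = 2

2


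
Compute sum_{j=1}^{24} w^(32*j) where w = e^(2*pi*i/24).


Step 1: The sum sum_{j=1}^{n} w^(k*j) equals n if n | k, else 0.
Step 2: Here n = 24, k = 32
Step 3: Does n divide k? 24 | 32 -> False
Step 4: Sum = 0

0


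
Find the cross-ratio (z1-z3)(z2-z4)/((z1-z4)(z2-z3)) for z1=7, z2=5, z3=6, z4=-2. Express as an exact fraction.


Step 1: (z1-z3)(z2-z4) = 1 * 7 = 7
Step 2: (z1-z4)(z2-z3) = 9 * (-1) = -9
Step 3: Cross-ratio = -7/9 = -7/9

-7/9


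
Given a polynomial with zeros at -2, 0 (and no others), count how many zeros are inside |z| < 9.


Step 1: Check each root:
  z = -2: |-2| = 2 < 9
  z = 0: |0| = 0 < 9
Step 2: Count = 2

2


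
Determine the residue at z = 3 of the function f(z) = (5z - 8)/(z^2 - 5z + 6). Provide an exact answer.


Step 1: Q(z) = z^2 - 5z + 6 = (z - 3)(z - 2)
Step 2: Q'(z) = 2z - 5
Step 3: Q'(3) = 1, P(3) = 7
Step 4: Res = P(3)/Q'(3) = 7/1 = 7

7


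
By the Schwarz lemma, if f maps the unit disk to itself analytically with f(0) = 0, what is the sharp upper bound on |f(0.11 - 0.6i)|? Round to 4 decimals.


Step 1: Schwarz lemma: if f: D -> D is analytic with f(0) = 0, then |f(z)| <= |z| for all z in D, and this is sharp (f(z) = z).
Step 2: |z0|^2 = 0.11^2 + (-0.6)^2 = 0.3721
Step 3: |z0| = sqrt(0.3721) = 0.61
Step 4: Best bound = |z0| = 0.61

0.61


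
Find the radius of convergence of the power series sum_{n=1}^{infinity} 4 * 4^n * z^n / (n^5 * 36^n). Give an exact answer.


Step 1: General term a_n = 4 * 4^n / (n^5 * 36^n)
Step 2: By the root test, |a_n|^(1/n) = 4^(1/n) * 4 / (n^(5/n) * 36) -> 4/36 as n -> infinity (since 4^(1/n) -> 1 and n^(5/n) -> 1)
Step 3: R = 1/lim|a_n|^(1/n) = 36/4 = 9

9


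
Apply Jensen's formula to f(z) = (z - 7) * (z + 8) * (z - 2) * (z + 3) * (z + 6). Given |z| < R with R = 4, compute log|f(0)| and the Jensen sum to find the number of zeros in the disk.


Jensen's formula: (1/2pi)*integral log|f(Re^it)|dt = log|f(0)| + sum_{|a_k|<R} log(R/|a_k|)
Step 1: f(0) = (-7) * 8 * (-2) * 3 * 6 = 2016
Step 2: log|f(0)| = log|7| + log|-8| + log|2| + log|-3| + log|-6| = 7.6089
Step 3: Zeros inside |z| < 4: 2, -3
Step 4: Jensen sum = log(4/2) + log(4/3) = 0.9808
Step 5: n(R) = number of terms in the Jensen sum = count of zeros inside |z| < 4 = 2

2


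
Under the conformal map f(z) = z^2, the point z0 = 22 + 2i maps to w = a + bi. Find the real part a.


Step 1: z0 = 22 + 2i
Step 2: z0^2 = 22^2 - 2^2 + 88i
Step 3: real part = 484 - 4 = 480

480


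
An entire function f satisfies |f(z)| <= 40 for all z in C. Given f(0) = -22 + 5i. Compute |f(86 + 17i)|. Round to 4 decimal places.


Step 1: By Liouville's theorem, a bounded entire function is constant.
Step 2: f(z) = f(0) = -22 + 5i for all z.
Step 3: |f(w)| = |-22 + 5i| = sqrt(484 + 25)
Step 4: = 22.561

22.561


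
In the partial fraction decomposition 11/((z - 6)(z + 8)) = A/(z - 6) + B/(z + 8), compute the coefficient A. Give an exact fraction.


Step 1: Multiply both sides by (z - 6) and set z = 6
Step 2: A = 11 / (6 + 8)
Step 3: A = 11 / 14
Step 4: A = 11/14

11/14


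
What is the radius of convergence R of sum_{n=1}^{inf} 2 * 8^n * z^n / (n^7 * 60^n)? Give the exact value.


Step 1: General term a_n = 2 * 8^n / (n^7 * 60^n)
Step 2: By the root test, |a_n|^(1/n) = 2^(1/n) * 8 / (n^(7/n) * 60) -> 8/60 as n -> infinity (since 2^(1/n) -> 1 and n^(7/n) -> 1)
Step 3: R = 1/lim|a_n|^(1/n) = 60/8 = 15/2

15/2


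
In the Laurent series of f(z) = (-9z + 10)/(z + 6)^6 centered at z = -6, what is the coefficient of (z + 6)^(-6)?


Step 1: Write the numerator in powers of (z + 6): -9z + 10 = -9(z + 6) + (-9*(-6) + 10) = -9(z + 6) + 64
Step 2: Divide by (z + 6)^6: f(z) = 64(z + 6)^(-6) - 9(z + 6)^(-5)
Step 3: This finite sum is the Laurent series of f about z = -6.
Step 4: Coefficient of (z + 6)^(-6) = -9*(-6) + 10 = 64

64


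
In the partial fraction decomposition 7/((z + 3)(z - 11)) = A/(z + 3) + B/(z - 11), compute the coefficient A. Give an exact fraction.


Step 1: Multiply both sides by (z + 3) and set z = -3
Step 2: A = 7 / (-3 - 11)
Step 3: A = 7 / (-14)
Step 4: A = -1/2

-1/2


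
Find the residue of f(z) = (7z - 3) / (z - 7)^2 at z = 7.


Step 1: Pole of order 2 at z = 7
Step 2: Res = lim d/dz [(z - 7)^2 * f(z)] as z -> 7
Step 3: (z - 7)^2 * f(z) = 7z - 3
Step 4: d/dz[7z - 3] = 7

7


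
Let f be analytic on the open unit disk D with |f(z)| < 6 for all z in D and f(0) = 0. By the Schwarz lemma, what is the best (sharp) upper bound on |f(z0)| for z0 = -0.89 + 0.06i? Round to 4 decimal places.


Step 1: g = f/6 maps D -> D with g(0) = 0, so by the Schwarz lemma |g(z)| <= |z|, i.e. |f(z)| <= 6|z|; this is sharp (f(z) = 6z).
Step 2: |z0|^2 = (-0.89)^2 + 0.06^2 = 0.7957
Step 3: |z0| = sqrt(0.7957) = 0.89202
Step 4: Best bound = 6 * |z0| = 6 * 0.89202 = 5.3521

5.3521


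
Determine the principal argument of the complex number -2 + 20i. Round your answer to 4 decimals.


Step 1: z = -2 + 20i
Step 2: arg(z) = atan2(20, -2)
Step 3: arg(z) = 1.6705

1.6705


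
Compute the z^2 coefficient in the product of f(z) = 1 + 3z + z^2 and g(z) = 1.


Step 1: z^2 term in f*g comes from: (1)*(0) + (3z)*(0) + (z^2)*(1)
Step 2: = 0 + 0 + 1
Step 3: = 1

1


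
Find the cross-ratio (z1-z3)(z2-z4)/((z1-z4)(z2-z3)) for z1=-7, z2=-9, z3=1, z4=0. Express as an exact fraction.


Step 1: (z1-z3)(z2-z4) = (-8) * (-9) = 72
Step 2: (z1-z4)(z2-z3) = (-7) * (-10) = 70
Step 3: Cross-ratio = 72/70 = 36/35

36/35


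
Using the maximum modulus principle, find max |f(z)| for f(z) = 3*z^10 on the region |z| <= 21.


Step 1: On |z| = 21, |f(z)| = 3 * |z|^10 = 3 * 21^10
Step 2: By maximum modulus principle, maximum is on boundary.
Step 3: Maximum = 3 * 16679880978201 = 50039642934603

50039642934603


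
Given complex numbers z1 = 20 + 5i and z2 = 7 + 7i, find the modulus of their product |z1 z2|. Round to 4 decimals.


Step 1: |z1| = sqrt(20^2 + 5^2) = sqrt(425)
Step 2: |z2| = sqrt(7^2 + 7^2) = sqrt(98)
Step 3: |z1*z2| = |z1|*|z2| = sqrt(425) * sqrt(98) = sqrt(425 * 98) = sqrt(41650)
Step 4: = 204.0833

204.0833


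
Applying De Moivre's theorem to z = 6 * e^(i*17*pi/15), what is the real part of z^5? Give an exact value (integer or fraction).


Step 1: By De Moivre's theorem, z^5 = 6^5 * e^(i*5*17*pi/15) = 7776 * (cos(17*pi/3) + i*sin(17*pi/3))
Step 2: |z|^5 = 6^5 = 7776
Step 3: Reduce the angle mod 2*pi: 17*pi/3 - 4*pi = 5*pi/3
Step 4: cos(5*pi/3) = 1/2
Step 5: Re(z^5) = 7776 * 1/2 = 3888

3888


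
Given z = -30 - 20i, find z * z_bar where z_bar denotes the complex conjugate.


Step 1: conj(z) = -30 + 20i
Step 2: z * conj(z) = (-30)^2 + (-20)^2
Step 3: = 900 + 400 = 1300

1300


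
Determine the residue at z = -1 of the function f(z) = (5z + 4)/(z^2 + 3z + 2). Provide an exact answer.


Step 1: Q(z) = z^2 + 3z + 2 = (z + 1)(z + 2)
Step 2: Q'(z) = 2z + 3
Step 3: Q'(-1) = 1, P(-1) = -1
Step 4: Res = P(-1)/Q'(-1) = -1/1 = -1

-1


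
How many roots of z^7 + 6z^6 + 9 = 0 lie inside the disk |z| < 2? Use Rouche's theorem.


Step 1: On |z| = 2 the three terms have sizes |z^7| = 2^7 = 128, |6z^6| = 6*2^6 = 384, |9| = 9
Step 2: The dominant term is g(z) = 6z^6; let h(z) = z^7 + 9 so f = g + h
Step 3: On |z| = 2: |g| = 384 and |h| <= 128 + 9 = 137
Step 4: Since 384 > 137, |h| < |g| on |z| = 2, so by Rouche f has the same number of zeros as g inside |z| < 2
Step 5: g(z) = 6z^6 has 6 zeros (at the origin, multiplicity 6) inside |z| < 2. Answer = 6

6
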